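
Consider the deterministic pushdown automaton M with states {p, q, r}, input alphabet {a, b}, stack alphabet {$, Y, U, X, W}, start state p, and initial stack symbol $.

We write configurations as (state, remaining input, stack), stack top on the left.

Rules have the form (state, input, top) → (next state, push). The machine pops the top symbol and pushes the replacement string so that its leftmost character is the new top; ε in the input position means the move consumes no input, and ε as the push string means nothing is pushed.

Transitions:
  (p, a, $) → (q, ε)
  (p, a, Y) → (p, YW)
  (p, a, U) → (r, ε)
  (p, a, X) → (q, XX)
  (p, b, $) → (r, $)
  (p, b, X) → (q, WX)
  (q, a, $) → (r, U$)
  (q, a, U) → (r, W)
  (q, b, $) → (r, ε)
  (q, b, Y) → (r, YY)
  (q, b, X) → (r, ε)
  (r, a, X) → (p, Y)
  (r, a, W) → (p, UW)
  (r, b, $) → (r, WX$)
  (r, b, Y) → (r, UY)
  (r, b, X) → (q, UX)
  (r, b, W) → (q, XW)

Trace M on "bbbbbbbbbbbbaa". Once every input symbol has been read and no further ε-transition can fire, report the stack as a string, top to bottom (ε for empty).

(p, bbbbbbbbbbbbaa, $)
  read b, top $: go to r, push $ → (r, bbbbbbbbbbbaa, $)
  read b, top $: go to r, push WX$ → (r, bbbbbbbbbbaa, WX$)
  read b, top W: go to q, push XW → (q, bbbbbbbbbaa, XWX$)
  read b, top X: go to r, push ε → (r, bbbbbbbbaa, WX$)
  read b, top W: go to q, push XW → (q, bbbbbbbaa, XWX$)
  read b, top X: go to r, push ε → (r, bbbbbbaa, WX$)
  read b, top W: go to q, push XW → (q, bbbbbaa, XWX$)
  read b, top X: go to r, push ε → (r, bbbbaa, WX$)
  read b, top W: go to q, push XW → (q, bbbaa, XWX$)
  read b, top X: go to r, push ε → (r, bbaa, WX$)
  read b, top W: go to q, push XW → (q, baa, XWX$)
  read b, top X: go to r, push ε → (r, aa, WX$)
  read a, top W: go to p, push UW → (p, a, UWX$)
  read a, top U: go to r, push ε → (r, ε, WX$)
All input consumed in state r with stack WX$.

WX$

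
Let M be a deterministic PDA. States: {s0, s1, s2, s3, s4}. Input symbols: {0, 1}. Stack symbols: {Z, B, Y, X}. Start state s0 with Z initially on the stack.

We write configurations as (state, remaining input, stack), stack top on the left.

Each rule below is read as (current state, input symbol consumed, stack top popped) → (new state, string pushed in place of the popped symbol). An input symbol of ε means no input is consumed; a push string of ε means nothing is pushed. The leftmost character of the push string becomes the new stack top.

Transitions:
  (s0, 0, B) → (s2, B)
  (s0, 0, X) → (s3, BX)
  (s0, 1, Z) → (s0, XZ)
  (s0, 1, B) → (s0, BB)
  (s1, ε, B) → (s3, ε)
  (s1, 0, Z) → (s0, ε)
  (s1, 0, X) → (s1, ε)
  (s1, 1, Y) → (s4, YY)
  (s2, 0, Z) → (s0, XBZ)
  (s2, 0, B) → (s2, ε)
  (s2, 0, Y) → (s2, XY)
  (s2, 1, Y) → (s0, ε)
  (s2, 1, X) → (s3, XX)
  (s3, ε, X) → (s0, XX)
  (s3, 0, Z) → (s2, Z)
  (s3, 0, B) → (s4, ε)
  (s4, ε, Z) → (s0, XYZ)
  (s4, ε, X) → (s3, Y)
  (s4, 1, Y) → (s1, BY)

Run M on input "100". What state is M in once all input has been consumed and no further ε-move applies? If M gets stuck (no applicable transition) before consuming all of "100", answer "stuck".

s3

(s0, 100, Z) ⊢ (s0, 00, XZ) ⊢ (s3, 0, BXZ) ⊢ (s4, ε, XZ) ⊢ (s3, ε, YZ)
All input consumed; M is in state s3.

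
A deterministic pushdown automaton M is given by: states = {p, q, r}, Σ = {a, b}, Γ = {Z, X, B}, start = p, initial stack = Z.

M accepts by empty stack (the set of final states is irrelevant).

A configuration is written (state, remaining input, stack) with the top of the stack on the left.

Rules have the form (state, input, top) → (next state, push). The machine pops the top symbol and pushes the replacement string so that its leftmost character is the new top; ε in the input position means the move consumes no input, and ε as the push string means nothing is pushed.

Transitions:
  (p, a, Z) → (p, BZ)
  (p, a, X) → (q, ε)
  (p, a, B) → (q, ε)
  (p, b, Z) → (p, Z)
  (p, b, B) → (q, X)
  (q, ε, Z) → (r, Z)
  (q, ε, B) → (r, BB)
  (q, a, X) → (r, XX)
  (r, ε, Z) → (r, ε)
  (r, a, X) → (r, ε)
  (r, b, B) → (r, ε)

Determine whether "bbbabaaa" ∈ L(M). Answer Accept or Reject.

(p, bbbabaaa, Z) ⊢ (p, bbabaaa, Z) ⊢ (p, babaaa, Z) ⊢ (p, abaaa, Z) ⊢ (p, baaa, BZ) ⊢ (q, aaa, XZ) ⊢ (r, aa, XXZ) ⊢ (r, a, XZ) ⊢ (r, ε, Z) ⊢ (r, ε, ε)
All input consumed and the stack is empty.

Accept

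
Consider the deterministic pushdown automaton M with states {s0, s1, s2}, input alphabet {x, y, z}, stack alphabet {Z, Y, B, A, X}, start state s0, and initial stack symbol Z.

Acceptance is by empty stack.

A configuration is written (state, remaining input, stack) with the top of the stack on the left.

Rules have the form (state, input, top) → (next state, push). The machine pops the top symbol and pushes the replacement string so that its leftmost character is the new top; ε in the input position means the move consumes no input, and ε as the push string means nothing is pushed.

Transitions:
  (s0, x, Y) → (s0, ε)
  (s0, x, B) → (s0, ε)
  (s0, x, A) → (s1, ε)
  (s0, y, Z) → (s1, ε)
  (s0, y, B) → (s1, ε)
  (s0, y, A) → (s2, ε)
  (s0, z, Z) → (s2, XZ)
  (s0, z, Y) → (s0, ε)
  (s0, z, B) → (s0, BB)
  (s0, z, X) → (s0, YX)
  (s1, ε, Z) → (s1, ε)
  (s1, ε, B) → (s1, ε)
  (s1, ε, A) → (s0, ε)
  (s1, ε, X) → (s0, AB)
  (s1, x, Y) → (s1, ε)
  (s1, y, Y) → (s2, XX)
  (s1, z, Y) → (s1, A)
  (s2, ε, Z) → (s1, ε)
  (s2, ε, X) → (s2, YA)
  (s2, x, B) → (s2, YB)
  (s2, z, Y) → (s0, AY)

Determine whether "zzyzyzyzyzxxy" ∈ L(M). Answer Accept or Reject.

(s0, zzyzyzyzyzxxy, Z)
  read z, top Z: go to s2, push XZ → (s2, zyzyzyzyzxxy, XZ)
  ε-move, top X: go to s2, push YA → (s2, zyzyzyzyzxxy, YAZ)
  read z, top Y: go to s0, push AY → (s0, yzyzyzyzxxy, AYAZ)
  read y, top A: go to s2, push ε → (s2, zyzyzyzxxy, YAZ)
  read z, top Y: go to s0, push AY → (s0, yzyzyzxxy, AYAZ)
  read y, top A: go to s2, push ε → (s2, zyzyzxxy, YAZ)
  read z, top Y: go to s0, push AY → (s0, yzyzxxy, AYAZ)
  read y, top A: go to s2, push ε → (s2, zyzxxy, YAZ)
  read z, top Y: go to s0, push AY → (s0, yzxxy, AYAZ)
  read y, top A: go to s2, push ε → (s2, zxxy, YAZ)
  read z, top Y: go to s0, push AY → (s0, xxy, AYAZ)
  read x, top A: go to s1, push ε → (s1, xy, YAZ)
  read x, top Y: go to s1, push ε → (s1, y, AZ)
  ε-move, top A: go to s0, push ε → (s0, y, Z)
  read y, top Z: go to s1, push ε → (s1, ε, ε)
All input consumed and the stack is empty.

Accept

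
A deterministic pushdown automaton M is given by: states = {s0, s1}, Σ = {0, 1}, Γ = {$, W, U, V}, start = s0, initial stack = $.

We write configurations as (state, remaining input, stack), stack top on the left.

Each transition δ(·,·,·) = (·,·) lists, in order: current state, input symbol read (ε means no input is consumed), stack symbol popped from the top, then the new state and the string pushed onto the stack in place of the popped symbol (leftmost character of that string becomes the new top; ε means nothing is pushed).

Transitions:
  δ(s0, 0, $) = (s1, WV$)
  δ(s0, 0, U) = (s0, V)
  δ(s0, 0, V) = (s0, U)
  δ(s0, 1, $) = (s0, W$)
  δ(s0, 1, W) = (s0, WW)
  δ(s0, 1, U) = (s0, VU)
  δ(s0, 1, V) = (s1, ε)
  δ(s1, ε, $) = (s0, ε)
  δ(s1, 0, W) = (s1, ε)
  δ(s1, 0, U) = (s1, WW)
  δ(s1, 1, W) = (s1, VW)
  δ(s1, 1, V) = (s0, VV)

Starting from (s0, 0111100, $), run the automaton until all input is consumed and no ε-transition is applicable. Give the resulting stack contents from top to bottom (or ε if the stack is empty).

VVWV$

(s0, 0111100, $)
  read 0, top $: go to s1, push WV$ → (s1, 111100, WV$)
  read 1, top W: go to s1, push VW → (s1, 11100, VWV$)
  read 1, top V: go to s0, push VV → (s0, 1100, VVWV$)
  read 1, top V: go to s1, push ε → (s1, 100, VWV$)
  read 1, top V: go to s0, push VV → (s0, 00, VVWV$)
  read 0, top V: go to s0, push U → (s0, 0, UVWV$)
  read 0, top U: go to s0, push V → (s0, ε, VVWV$)
All input consumed in state s0 with stack VVWV$.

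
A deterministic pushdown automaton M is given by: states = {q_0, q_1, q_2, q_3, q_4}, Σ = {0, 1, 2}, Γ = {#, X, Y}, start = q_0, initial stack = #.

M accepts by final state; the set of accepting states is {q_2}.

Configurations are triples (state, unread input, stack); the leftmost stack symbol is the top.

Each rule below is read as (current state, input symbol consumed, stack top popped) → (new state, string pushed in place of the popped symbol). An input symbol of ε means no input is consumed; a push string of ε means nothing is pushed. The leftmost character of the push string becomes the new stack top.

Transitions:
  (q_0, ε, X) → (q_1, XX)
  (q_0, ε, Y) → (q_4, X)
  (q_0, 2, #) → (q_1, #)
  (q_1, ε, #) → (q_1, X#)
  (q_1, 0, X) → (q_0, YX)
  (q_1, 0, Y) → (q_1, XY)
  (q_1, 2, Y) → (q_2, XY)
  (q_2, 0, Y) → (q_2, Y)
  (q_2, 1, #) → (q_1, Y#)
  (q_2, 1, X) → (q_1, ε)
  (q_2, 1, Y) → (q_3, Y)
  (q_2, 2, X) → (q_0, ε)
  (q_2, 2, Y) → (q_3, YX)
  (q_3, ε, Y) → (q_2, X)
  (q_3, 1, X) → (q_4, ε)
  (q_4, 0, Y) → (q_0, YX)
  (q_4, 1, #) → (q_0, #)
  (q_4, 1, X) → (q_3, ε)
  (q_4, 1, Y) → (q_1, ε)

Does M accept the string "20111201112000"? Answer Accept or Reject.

Reject

(q_0, 20111201112000, #) ⊢ (q_1, 0111201112000, #) ⊢ (q_1, 0111201112000, X#) ⊢ (q_0, 111201112000, YX#) ⊢ (q_4, 111201112000, XX#) ⊢ (q_3, 11201112000, X#) ⊢ (q_4, 1201112000, #) ⊢ (q_0, 201112000, #) ⊢ (q_1, 01112000, #) ⊢ (q_1, 01112000, X#) ⊢ (q_0, 1112000, YX#) ⊢ (q_4, 1112000, XX#) ⊢ (q_3, 112000, X#) ⊢ (q_4, 12000, #) ⊢ (q_0, 2000, #) ⊢ (q_1, 000, #) ⊢ (q_1, 000, X#) ⊢ (q_0, 00, YX#) ⊢ (q_4, 00, XX#)
No transition applies at (q_4, 00, XX#); input not fully consumed.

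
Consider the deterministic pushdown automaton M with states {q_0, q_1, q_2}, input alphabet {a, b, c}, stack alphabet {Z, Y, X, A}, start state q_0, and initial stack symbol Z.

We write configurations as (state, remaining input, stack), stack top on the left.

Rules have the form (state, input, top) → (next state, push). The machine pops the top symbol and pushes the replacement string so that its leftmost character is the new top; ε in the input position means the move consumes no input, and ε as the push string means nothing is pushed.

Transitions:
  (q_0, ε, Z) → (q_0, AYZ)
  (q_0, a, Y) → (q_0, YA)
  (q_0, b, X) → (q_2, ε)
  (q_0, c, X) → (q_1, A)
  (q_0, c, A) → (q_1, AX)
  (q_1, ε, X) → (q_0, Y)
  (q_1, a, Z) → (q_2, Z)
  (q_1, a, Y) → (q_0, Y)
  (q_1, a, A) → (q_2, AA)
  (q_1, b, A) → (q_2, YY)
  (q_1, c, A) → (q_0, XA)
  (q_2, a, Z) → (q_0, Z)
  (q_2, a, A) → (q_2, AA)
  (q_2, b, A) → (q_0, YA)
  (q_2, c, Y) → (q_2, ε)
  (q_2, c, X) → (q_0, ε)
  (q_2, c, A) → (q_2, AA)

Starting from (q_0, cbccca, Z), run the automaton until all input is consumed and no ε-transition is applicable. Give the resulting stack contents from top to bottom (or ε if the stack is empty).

(q_0, cbccca, Z)
  ε-move, top Z: go to q_0, push AYZ → (q_0, cbccca, AYZ)
  read c, top A: go to q_1, push AX → (q_1, bccca, AXYZ)
  read b, top A: go to q_2, push YY → (q_2, ccca, YYXYZ)
  read c, top Y: go to q_2, push ε → (q_2, cca, YXYZ)
  read c, top Y: go to q_2, push ε → (q_2, ca, XYZ)
  read c, top X: go to q_0, push ε → (q_0, a, YZ)
  read a, top Y: go to q_0, push YA → (q_0, ε, YAZ)
All input consumed in state q_0 with stack YAZ.

YAZ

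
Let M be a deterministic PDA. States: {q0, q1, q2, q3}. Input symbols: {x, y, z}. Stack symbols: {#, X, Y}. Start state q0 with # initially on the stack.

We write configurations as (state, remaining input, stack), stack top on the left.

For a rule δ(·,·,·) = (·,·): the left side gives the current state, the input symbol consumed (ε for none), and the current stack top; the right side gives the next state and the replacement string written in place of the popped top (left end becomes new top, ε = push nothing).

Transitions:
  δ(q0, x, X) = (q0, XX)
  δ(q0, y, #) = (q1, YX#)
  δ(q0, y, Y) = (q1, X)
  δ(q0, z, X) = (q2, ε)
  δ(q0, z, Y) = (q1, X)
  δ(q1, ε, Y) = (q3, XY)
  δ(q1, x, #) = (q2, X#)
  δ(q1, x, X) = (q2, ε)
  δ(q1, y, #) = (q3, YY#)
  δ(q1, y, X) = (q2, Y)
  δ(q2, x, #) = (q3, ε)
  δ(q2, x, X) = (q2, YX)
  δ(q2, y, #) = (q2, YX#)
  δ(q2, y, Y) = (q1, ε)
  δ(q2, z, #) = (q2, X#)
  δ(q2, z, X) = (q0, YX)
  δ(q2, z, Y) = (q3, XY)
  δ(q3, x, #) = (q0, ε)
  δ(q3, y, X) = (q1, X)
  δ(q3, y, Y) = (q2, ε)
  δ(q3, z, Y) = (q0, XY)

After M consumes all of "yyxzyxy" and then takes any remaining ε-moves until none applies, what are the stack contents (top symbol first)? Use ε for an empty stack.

(q0, yyxzyxy, #)
  read y, top #: go to q1, push YX# → (q1, yxzyxy, YX#)
  ε-move, top Y: go to q3, push XY → (q3, yxzyxy, XYX#)
  read y, top X: go to q1, push X → (q1, xzyxy, XYX#)
  read x, top X: go to q2, push ε → (q2, zyxy, YX#)
  read z, top Y: go to q3, push XY → (q3, yxy, XYX#)
  read y, top X: go to q1, push X → (q1, xy, XYX#)
  read x, top X: go to q2, push ε → (q2, y, YX#)
  read y, top Y: go to q1, push ε → (q1, ε, X#)
All input consumed in state q1 with stack X#.

X#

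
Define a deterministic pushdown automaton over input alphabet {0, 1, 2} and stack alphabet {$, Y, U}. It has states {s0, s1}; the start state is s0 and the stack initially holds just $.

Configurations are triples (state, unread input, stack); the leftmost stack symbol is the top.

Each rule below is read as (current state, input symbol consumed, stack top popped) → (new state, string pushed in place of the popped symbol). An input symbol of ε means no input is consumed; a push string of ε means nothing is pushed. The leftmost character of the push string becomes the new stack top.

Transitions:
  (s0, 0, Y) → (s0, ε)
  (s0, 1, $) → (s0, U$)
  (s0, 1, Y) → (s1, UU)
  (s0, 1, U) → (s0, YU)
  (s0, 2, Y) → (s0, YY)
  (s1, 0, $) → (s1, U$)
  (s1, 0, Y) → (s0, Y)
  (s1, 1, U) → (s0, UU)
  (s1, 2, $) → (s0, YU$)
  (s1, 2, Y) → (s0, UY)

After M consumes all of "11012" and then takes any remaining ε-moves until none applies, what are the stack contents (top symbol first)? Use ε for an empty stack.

YYU$

(s0, 11012, $)
  read 1, top $: go to s0, push U$ → (s0, 1012, U$)
  read 1, top U: go to s0, push YU → (s0, 012, YU$)
  read 0, top Y: go to s0, push ε → (s0, 12, U$)
  read 1, top U: go to s0, push YU → (s0, 2, YU$)
  read 2, top Y: go to s0, push YY → (s0, ε, YYU$)
All input consumed in state s0 with stack YYU$.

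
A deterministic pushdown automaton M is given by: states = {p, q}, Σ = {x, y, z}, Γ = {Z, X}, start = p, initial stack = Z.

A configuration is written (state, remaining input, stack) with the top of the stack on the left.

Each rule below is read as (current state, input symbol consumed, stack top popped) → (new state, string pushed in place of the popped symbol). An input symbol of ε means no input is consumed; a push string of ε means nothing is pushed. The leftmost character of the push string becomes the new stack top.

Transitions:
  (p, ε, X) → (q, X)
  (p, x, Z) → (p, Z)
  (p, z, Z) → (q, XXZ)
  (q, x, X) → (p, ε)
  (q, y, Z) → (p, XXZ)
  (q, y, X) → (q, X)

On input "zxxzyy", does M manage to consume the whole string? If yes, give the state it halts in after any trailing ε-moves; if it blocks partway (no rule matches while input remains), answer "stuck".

(p, zxxzyy, Z)
  read z, top Z: go to q, push XXZ → (q, xxzyy, XXZ)
  read x, top X: go to p, push ε → (p, xzyy, XZ)
  ε-move, top X: go to q, push X → (q, xzyy, XZ)
  read x, top X: go to p, push ε → (p, zyy, Z)
  read z, top Z: go to q, push XXZ → (q, yy, XXZ)
  read y, top X: go to q, push X → (q, y, XXZ)
  read y, top X: go to q, push X → (q, ε, XXZ)
All input consumed; M is in state q.

q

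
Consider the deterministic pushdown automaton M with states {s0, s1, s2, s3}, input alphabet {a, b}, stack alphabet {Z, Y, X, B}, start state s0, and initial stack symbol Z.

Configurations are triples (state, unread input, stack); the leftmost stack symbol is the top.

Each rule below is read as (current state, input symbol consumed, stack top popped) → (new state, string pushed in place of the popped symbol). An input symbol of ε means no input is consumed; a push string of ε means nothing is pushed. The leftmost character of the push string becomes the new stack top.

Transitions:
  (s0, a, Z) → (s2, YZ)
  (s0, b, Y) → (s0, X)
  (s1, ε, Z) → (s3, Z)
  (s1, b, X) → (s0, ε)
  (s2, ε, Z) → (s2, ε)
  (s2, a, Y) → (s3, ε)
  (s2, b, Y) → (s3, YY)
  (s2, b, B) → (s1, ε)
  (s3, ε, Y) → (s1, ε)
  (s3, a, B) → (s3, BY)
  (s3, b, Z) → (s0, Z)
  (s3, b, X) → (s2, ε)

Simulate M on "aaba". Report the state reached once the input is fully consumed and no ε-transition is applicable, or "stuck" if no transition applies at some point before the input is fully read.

s2

(s0, aaba, Z) ⊢ (s2, aba, YZ) ⊢ (s3, ba, Z) ⊢ (s0, a, Z) ⊢ (s2, ε, YZ)
All input consumed; M is in state s2.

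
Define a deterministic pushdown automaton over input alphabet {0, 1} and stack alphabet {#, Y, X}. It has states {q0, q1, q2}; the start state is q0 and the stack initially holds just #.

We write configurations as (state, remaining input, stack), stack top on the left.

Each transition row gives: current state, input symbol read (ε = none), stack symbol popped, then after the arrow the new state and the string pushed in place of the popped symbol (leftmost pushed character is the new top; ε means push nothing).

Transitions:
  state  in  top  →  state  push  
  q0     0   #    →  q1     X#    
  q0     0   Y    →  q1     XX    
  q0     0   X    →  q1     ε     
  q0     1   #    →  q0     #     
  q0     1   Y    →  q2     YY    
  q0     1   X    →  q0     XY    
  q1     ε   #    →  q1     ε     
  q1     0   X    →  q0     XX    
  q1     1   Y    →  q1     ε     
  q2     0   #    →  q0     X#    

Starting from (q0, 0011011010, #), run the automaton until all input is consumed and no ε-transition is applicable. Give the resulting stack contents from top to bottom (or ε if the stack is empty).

YX#

(q0, 0011011010, #) ⊢ (q1, 011011010, X#) ⊢ (q0, 11011010, XX#) ⊢ (q0, 1011010, XYX#) ⊢ (q0, 011010, XYYX#) ⊢ (q1, 11010, YYX#) ⊢ (q1, 1010, YX#) ⊢ (q1, 010, X#) ⊢ (q0, 10, XX#) ⊢ (q0, 0, XYX#) ⊢ (q1, ε, YX#)
All input consumed in state q1 with stack YX#.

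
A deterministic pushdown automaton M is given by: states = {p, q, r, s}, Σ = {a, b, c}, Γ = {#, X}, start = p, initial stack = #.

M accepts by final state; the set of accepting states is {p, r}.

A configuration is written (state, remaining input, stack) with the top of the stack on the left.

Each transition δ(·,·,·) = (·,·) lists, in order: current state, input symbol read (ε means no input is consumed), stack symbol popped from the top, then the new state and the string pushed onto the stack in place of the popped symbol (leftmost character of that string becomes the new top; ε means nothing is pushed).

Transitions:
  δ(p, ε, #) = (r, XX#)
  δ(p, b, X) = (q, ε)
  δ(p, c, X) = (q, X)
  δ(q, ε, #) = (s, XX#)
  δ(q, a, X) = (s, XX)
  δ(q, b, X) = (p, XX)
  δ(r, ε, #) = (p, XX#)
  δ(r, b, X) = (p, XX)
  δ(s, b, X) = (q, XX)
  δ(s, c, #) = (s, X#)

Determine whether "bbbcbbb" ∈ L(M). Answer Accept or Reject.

(p, bbbcbbb, #)
  ε-move, top #: go to r, push XX# → (r, bbbcbbb, XX#)
  read b, top X: go to p, push XX → (p, bbcbbb, XXX#)
  read b, top X: go to q, push ε → (q, bcbbb, XX#)
  read b, top X: go to p, push XX → (p, cbbb, XXX#)
  read c, top X: go to q, push X → (q, bbb, XXX#)
  read b, top X: go to p, push XX → (p, bb, XXXX#)
  read b, top X: go to q, push ε → (q, b, XXX#)
  read b, top X: go to p, push XX → (p, ε, XXXX#)
All input consumed; state p ∈ F.

Accept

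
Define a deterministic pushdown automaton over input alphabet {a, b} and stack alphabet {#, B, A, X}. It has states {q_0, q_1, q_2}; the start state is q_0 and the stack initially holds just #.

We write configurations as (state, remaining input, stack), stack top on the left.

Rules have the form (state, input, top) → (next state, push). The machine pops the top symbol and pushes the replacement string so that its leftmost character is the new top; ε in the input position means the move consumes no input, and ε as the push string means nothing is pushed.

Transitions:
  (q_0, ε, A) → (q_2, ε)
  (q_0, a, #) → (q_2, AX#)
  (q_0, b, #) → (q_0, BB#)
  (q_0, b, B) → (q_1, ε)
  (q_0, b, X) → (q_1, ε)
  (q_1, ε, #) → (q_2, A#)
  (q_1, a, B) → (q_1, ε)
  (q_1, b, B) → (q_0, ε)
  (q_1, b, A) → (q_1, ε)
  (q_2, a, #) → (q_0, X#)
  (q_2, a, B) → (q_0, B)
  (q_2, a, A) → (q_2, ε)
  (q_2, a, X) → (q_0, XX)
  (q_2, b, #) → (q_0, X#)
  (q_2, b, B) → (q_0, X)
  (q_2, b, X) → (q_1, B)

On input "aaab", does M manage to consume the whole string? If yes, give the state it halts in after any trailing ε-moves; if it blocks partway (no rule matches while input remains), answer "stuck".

q_1

(q_0, aaab, #)
  read a, top #: go to q_2, push AX# → (q_2, aab, AX#)
  read a, top A: go to q_2, push ε → (q_2, ab, X#)
  read a, top X: go to q_0, push XX → (q_0, b, XX#)
  read b, top X: go to q_1, push ε → (q_1, ε, X#)
All input consumed; M is in state q_1.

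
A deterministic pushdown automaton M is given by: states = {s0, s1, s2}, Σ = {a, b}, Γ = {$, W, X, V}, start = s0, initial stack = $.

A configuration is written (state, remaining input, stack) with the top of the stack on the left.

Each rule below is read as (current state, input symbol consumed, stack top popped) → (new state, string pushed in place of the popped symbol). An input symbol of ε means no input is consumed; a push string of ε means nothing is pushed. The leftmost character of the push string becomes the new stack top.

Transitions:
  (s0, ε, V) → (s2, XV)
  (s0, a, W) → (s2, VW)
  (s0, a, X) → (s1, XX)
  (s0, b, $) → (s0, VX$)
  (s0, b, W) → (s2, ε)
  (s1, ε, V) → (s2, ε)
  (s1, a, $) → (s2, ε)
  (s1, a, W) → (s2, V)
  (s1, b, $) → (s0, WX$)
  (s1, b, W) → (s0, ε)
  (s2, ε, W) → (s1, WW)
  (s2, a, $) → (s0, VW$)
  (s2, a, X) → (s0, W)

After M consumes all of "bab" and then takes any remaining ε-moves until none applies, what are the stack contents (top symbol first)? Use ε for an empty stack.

VX$

(s0, bab, $)
  read b, top $: go to s0, push VX$ → (s0, ab, VX$)
  ε-move, top V: go to s2, push XV → (s2, ab, XVX$)
  read a, top X: go to s0, push W → (s0, b, WVX$)
  read b, top W: go to s2, push ε → (s2, ε, VX$)
All input consumed in state s2 with stack VX$.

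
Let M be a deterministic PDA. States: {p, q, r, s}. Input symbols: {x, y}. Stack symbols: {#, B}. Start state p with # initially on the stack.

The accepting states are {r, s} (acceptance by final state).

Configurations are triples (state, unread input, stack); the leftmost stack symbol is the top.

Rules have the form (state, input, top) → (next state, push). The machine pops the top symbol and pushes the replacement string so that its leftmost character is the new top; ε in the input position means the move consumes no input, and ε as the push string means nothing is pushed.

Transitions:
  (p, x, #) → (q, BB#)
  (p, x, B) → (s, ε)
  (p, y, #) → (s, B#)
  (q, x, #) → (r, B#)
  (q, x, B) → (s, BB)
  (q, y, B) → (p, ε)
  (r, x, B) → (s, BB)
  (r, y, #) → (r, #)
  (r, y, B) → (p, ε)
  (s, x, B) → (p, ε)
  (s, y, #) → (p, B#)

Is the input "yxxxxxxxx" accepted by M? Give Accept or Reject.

Accept

(p, yxxxxxxxx, #) ⊢ (s, xxxxxxxx, B#) ⊢ (p, xxxxxxx, #) ⊢ (q, xxxxxx, BB#) ⊢ (s, xxxxx, BBB#) ⊢ (p, xxxx, BB#) ⊢ (s, xxx, B#) ⊢ (p, xx, #) ⊢ (q, x, BB#) ⊢ (s, ε, BBB#)
All input consumed; state s ∈ F.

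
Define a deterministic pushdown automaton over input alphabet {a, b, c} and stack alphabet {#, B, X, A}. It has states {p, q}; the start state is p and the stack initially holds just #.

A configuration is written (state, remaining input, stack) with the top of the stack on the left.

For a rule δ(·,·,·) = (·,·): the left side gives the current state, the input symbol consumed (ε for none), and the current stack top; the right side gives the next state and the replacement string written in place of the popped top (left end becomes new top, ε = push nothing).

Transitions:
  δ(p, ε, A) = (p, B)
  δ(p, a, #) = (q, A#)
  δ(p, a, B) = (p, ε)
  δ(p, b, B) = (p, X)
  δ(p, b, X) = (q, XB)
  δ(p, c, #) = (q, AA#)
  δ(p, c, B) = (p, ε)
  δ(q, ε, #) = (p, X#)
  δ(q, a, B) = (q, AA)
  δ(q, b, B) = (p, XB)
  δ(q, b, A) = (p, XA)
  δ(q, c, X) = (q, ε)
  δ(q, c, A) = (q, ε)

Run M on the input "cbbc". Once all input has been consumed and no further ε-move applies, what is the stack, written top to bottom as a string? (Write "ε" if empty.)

BAA#

(p, cbbc, #)
  read c, top #: go to q, push AA# → (q, bbc, AA#)
  read b, top A: go to p, push XA → (p, bc, XAA#)
  read b, top X: go to q, push XB → (q, c, XBAA#)
  read c, top X: go to q, push ε → (q, ε, BAA#)
All input consumed in state q with stack BAA#.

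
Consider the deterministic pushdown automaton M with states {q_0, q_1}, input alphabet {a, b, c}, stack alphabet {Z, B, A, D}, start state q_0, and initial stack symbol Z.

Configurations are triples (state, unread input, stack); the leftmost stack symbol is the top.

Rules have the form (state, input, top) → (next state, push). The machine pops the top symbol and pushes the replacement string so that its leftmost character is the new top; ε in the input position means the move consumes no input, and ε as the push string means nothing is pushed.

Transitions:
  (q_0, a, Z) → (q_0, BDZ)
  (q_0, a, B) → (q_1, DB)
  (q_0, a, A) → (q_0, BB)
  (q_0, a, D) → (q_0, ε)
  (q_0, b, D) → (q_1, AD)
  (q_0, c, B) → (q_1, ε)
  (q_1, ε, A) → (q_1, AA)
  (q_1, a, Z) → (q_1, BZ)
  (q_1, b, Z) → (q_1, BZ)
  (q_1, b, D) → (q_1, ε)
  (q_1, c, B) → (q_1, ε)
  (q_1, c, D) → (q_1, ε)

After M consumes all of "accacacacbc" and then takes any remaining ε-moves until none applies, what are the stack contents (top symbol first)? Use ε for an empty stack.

(q_0, accacacacbc, Z)
  read a, top Z: go to q_0, push BDZ → (q_0, ccacacacbc, BDZ)
  read c, top B: go to q_1, push ε → (q_1, cacacacbc, DZ)
  read c, top D: go to q_1, push ε → (q_1, acacacbc, Z)
  read a, top Z: go to q_1, push BZ → (q_1, cacacbc, BZ)
  read c, top B: go to q_1, push ε → (q_1, acacbc, Z)
  read a, top Z: go to q_1, push BZ → (q_1, cacbc, BZ)
  read c, top B: go to q_1, push ε → (q_1, acbc, Z)
  read a, top Z: go to q_1, push BZ → (q_1, cbc, BZ)
  read c, top B: go to q_1, push ε → (q_1, bc, Z)
  read b, top Z: go to q_1, push BZ → (q_1, c, BZ)
  read c, top B: go to q_1, push ε → (q_1, ε, Z)
All input consumed in state q_1 with stack Z.

Z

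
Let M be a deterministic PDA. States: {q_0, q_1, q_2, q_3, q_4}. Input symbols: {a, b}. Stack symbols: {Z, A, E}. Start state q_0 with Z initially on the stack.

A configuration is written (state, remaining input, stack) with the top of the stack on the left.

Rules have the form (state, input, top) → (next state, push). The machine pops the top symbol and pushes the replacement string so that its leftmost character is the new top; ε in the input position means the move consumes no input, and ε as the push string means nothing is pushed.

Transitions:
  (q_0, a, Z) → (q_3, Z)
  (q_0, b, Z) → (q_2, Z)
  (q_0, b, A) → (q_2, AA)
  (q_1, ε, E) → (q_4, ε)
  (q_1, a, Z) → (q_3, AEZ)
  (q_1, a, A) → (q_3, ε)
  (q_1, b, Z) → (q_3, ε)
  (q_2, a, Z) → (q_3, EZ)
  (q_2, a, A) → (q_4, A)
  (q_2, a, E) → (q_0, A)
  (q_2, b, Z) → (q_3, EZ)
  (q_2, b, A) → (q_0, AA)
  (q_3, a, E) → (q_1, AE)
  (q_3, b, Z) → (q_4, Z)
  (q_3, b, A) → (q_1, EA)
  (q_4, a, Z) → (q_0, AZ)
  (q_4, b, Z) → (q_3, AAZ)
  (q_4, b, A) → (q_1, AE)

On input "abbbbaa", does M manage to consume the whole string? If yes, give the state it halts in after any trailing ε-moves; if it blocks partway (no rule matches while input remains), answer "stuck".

q_1

(q_0, abbbbaa, Z)
  read a, top Z: go to q_3, push Z → (q_3, bbbbaa, Z)
  read b, top Z: go to q_4, push Z → (q_4, bbbaa, Z)
  read b, top Z: go to q_3, push AAZ → (q_3, bbaa, AAZ)
  read b, top A: go to q_1, push EA → (q_1, baa, EAAZ)
  ε-move, top E: go to q_4, push ε → (q_4, baa, AAZ)
  read b, top A: go to q_1, push AE → (q_1, aa, AEAZ)
  read a, top A: go to q_3, push ε → (q_3, a, EAZ)
  read a, top E: go to q_1, push AE → (q_1, ε, AEAZ)
All input consumed; M is in state q_1.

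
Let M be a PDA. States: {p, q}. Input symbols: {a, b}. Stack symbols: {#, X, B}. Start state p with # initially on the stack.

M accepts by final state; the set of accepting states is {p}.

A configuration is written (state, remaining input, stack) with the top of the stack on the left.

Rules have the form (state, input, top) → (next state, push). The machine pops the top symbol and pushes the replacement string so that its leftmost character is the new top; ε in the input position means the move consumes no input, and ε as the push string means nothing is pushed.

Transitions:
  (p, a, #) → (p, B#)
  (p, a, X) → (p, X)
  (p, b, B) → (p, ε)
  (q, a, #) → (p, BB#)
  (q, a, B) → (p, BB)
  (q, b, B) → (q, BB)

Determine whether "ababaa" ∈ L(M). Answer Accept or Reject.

No computation consumes all input and reaches a final state.

Reject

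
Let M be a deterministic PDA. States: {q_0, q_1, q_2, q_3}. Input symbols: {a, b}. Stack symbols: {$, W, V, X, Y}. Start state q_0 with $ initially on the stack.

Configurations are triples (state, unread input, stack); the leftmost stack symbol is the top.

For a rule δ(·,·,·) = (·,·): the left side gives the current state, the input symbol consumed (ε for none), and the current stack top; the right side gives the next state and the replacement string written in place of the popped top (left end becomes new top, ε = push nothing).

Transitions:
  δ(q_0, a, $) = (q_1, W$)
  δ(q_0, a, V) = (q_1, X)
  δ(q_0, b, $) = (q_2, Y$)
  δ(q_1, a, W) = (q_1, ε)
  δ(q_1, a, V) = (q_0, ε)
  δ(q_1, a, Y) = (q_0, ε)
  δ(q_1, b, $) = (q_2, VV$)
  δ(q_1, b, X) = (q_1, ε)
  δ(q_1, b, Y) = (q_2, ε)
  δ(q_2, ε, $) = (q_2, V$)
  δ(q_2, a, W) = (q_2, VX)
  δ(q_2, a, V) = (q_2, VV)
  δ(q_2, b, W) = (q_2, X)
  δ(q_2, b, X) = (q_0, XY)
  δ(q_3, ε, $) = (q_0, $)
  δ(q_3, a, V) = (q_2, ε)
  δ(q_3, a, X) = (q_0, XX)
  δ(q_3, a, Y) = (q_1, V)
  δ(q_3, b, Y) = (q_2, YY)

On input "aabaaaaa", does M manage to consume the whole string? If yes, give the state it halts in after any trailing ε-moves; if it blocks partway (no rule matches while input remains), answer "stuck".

(q_0, aabaaaaa, $)
  read a, top $: go to q_1, push W$ → (q_1, abaaaaa, W$)
  read a, top W: go to q_1, push ε → (q_1, baaaaa, $)
  read b, top $: go to q_2, push VV$ → (q_2, aaaaa, VV$)
  read a, top V: go to q_2, push VV → (q_2, aaaa, VVV$)
  read a, top V: go to q_2, push VV → (q_2, aaa, VVVV$)
  read a, top V: go to q_2, push VV → (q_2, aa, VVVVV$)
  read a, top V: go to q_2, push VV → (q_2, a, VVVVVV$)
  read a, top V: go to q_2, push VV → (q_2, ε, VVVVVVV$)
All input consumed; M is in state q_2.

q_2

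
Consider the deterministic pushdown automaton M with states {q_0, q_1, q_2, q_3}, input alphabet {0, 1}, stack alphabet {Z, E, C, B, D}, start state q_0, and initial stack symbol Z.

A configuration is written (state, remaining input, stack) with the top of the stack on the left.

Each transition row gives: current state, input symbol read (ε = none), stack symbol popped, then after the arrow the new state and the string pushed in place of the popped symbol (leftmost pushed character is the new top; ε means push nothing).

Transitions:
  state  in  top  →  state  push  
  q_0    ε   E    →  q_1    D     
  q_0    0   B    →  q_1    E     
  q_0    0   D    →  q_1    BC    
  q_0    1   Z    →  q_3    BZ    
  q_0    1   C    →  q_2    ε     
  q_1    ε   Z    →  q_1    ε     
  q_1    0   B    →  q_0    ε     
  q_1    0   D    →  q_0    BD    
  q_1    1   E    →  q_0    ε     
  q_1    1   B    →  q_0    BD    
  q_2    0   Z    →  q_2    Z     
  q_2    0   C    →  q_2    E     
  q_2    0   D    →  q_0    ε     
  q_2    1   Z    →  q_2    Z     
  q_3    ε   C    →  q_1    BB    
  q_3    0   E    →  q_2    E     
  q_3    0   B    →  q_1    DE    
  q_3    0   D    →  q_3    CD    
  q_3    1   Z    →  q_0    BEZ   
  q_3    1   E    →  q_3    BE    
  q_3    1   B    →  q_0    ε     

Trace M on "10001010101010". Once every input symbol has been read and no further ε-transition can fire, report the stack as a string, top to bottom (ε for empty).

(q_0, 10001010101010, Z)
  read 1, top Z: go to q_3, push BZ → (q_3, 0001010101010, BZ)
  read 0, top B: go to q_1, push DE → (q_1, 001010101010, DEZ)
  read 0, top D: go to q_0, push BD → (q_0, 01010101010, BDEZ)
  read 0, top B: go to q_1, push E → (q_1, 1010101010, EDEZ)
  read 1, top E: go to q_0, push ε → (q_0, 010101010, DEZ)
  read 0, top D: go to q_1, push BC → (q_1, 10101010, BCEZ)
  read 1, top B: go to q_0, push BD → (q_0, 0101010, BDCEZ)
  read 0, top B: go to q_1, push E → (q_1, 101010, EDCEZ)
  read 1, top E: go to q_0, push ε → (q_0, 01010, DCEZ)
  read 0, top D: go to q_1, push BC → (q_1, 1010, BCCEZ)
  read 1, top B: go to q_0, push BD → (q_0, 010, BDCCEZ)
  read 0, top B: go to q_1, push E → (q_1, 10, EDCCEZ)
  read 1, top E: go to q_0, push ε → (q_0, 0, DCCEZ)
  read 0, top D: go to q_1, push BC → (q_1, ε, BCCCEZ)
All input consumed in state q_1 with stack BCCCEZ.

BCCCEZ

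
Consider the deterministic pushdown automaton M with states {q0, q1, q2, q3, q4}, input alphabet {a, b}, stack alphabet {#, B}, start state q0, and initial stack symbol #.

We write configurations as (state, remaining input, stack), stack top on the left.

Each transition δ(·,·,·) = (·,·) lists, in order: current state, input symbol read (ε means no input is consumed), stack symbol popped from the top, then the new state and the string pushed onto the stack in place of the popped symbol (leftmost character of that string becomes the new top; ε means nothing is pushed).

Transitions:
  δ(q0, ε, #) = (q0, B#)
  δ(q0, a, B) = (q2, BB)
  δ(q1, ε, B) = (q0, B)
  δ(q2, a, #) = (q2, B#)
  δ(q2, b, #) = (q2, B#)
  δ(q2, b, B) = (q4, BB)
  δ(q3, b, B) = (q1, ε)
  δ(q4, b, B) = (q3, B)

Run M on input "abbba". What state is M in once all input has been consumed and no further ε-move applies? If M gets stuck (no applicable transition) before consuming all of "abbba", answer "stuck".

q2

(q0, abbba, #)
  ε-move, top #: go to q0, push B# → (q0, abbba, B#)
  read a, top B: go to q2, push BB → (q2, bbba, BB#)
  read b, top B: go to q4, push BB → (q4, bba, BBB#)
  read b, top B: go to q3, push B → (q3, ba, BBB#)
  read b, top B: go to q1, push ε → (q1, a, BB#)
  ε-move, top B: go to q0, push B → (q0, a, BB#)
  read a, top B: go to q2, push BB → (q2, ε, BBB#)
All input consumed; M is in state q2.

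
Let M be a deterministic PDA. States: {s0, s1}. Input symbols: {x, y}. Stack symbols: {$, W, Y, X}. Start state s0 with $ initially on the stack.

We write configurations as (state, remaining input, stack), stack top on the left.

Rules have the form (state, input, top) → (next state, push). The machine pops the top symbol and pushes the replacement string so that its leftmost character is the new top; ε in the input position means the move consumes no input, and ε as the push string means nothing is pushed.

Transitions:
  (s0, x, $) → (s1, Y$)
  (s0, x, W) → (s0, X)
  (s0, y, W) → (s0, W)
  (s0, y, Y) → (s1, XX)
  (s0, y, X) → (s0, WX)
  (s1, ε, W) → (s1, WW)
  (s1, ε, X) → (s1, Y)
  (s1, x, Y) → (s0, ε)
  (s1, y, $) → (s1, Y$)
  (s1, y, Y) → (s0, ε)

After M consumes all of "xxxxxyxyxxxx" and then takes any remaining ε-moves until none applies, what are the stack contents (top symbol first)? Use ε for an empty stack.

(s0, xxxxxyxyxxxx, $)
  read x, top $: go to s1, push Y$ → (s1, xxxxyxyxxxx, Y$)
  read x, top Y: go to s0, push ε → (s0, xxxyxyxxxx, $)
  read x, top $: go to s1, push Y$ → (s1, xxyxyxxxx, Y$)
  read x, top Y: go to s0, push ε → (s0, xyxyxxxx, $)
  read x, top $: go to s1, push Y$ → (s1, yxyxxxx, Y$)
  read y, top Y: go to s0, push ε → (s0, xyxxxx, $)
  read x, top $: go to s1, push Y$ → (s1, yxxxx, Y$)
  read y, top Y: go to s0, push ε → (s0, xxxx, $)
  read x, top $: go to s1, push Y$ → (s1, xxx, Y$)
  read x, top Y: go to s0, push ε → (s0, xx, $)
  read x, top $: go to s1, push Y$ → (s1, x, Y$)
  read x, top Y: go to s0, push ε → (s0, ε, $)
All input consumed in state s0 with stack $.

$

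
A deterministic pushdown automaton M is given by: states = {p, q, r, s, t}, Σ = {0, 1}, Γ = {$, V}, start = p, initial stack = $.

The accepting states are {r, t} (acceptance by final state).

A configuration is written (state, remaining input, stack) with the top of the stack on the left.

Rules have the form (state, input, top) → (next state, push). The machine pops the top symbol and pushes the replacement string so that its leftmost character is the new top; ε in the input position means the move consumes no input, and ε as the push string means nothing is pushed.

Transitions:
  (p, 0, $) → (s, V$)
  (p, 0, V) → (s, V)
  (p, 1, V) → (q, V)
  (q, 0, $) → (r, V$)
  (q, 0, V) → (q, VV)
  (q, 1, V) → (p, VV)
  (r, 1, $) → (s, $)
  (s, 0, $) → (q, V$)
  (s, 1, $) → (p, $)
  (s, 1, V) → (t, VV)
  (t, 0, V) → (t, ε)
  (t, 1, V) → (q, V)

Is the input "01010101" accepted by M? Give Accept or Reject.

(p, 01010101, $) ⊢ (s, 1010101, V$) ⊢ (t, 010101, VV$) ⊢ (t, 10101, V$) ⊢ (q, 0101, V$) ⊢ (q, 101, VV$) ⊢ (p, 01, VVV$) ⊢ (s, 1, VVV$) ⊢ (t, ε, VVVV$)
All input consumed; state t ∈ F.

Accept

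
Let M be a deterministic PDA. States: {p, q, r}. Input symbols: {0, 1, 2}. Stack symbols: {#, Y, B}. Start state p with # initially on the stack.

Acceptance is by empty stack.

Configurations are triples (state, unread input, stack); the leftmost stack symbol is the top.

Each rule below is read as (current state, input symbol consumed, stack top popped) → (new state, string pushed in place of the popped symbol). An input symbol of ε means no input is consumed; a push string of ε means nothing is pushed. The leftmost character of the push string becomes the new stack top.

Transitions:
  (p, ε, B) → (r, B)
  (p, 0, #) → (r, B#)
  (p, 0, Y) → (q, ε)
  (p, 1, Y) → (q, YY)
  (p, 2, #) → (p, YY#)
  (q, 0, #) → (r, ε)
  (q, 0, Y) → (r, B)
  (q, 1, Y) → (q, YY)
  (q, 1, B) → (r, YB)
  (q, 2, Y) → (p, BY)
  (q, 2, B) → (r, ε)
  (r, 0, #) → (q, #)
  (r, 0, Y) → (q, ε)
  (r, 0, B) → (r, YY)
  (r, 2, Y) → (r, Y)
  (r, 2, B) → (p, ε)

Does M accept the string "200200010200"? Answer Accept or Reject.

(p, 200200010200, #)
  read 2, top #: go to p, push YY# → (p, 00200010200, YY#)
  read 0, top Y: go to q, push ε → (q, 0200010200, Y#)
  read 0, top Y: go to r, push B → (r, 200010200, B#)
  read 2, top B: go to p, push ε → (p, 00010200, #)
  read 0, top #: go to r, push B# → (r, 0010200, B#)
  read 0, top B: go to r, push YY → (r, 010200, YY#)
  read 0, top Y: go to q, push ε → (q, 10200, Y#)
  read 1, top Y: go to q, push YY → (q, 0200, YY#)
  read 0, top Y: go to r, push B → (r, 200, BY#)
  read 2, top B: go to p, push ε → (p, 00, Y#)
  read 0, top Y: go to q, push ε → (q, 0, #)
  read 0, top #: go to r, push ε → (r, ε, ε)
All input consumed and the stack is empty.

Accept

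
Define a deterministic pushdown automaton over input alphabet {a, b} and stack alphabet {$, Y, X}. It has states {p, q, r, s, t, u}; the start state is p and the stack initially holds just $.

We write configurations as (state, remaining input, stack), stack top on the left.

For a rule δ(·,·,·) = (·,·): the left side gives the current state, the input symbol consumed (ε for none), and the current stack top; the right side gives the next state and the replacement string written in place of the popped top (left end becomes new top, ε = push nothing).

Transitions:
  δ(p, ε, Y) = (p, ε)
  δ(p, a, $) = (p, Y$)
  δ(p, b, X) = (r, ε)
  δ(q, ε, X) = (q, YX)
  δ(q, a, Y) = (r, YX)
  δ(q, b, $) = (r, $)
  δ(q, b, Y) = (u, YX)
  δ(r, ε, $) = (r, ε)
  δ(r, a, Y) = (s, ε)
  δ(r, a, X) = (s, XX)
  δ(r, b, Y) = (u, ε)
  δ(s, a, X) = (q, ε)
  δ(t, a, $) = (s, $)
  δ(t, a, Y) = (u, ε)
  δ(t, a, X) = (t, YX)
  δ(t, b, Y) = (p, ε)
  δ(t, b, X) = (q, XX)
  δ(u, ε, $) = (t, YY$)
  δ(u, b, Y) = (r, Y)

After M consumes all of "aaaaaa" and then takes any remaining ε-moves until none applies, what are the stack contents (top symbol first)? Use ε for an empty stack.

$

(p, aaaaaa, $)
  read a, top $: go to p, push Y$ → (p, aaaaa, Y$)
  ε-move, top Y: go to p, push ε → (p, aaaaa, $)
  read a, top $: go to p, push Y$ → (p, aaaa, Y$)
  ε-move, top Y: go to p, push ε → (p, aaaa, $)
  read a, top $: go to p, push Y$ → (p, aaa, Y$)
  ε-move, top Y: go to p, push ε → (p, aaa, $)
  read a, top $: go to p, push Y$ → (p, aa, Y$)
  ε-move, top Y: go to p, push ε → (p, aa, $)
  read a, top $: go to p, push Y$ → (p, a, Y$)
  ε-move, top Y: go to p, push ε → (p, a, $)
  read a, top $: go to p, push Y$ → (p, ε, Y$)
  ε-move, top Y: go to p, push ε → (p, ε, $)
All input consumed in state p with stack $.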